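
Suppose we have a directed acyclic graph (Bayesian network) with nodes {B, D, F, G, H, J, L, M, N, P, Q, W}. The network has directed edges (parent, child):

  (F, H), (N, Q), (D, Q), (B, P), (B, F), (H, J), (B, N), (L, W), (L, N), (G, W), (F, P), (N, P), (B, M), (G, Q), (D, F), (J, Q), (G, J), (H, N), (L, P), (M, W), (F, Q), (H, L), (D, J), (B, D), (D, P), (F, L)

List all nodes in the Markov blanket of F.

{B, D, G, H, J, L, N, P, Q}

F has children H, L, P, Q.
Pa(F) = {B, D}.
Co-parents of F (other parents of its children):
  H: no additional parents.
  parents(L) \ {F} = {H}.
  P also has parents B, D, L, N.
  Q's other parents are D, G, J, N.
MB(F) = {B, D, G, H, J, L, N, P, Q}.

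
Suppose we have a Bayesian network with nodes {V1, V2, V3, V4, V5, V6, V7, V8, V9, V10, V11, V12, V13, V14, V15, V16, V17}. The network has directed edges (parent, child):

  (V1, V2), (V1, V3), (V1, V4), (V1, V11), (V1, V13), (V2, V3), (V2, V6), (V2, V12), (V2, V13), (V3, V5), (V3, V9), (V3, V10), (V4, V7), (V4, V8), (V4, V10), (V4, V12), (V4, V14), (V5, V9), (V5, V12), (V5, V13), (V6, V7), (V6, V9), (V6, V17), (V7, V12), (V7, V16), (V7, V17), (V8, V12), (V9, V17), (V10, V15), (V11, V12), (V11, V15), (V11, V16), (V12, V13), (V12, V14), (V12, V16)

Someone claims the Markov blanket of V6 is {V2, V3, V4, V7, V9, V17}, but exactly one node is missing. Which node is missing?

V5

The Markov blanket of a node is its parents, its children, and the other parents of its children.
Parents of V6: V2.
V6 has children V7, V9, V17.
Co-parents of V6 (other parents of its children):
  V7: V4
  V9: V3, V5
  V17: V7, V9
MB(V6) = {V2, V3, V4, V5, V7, V9, V17}.
Comparing with the claimed set, V5 is missing.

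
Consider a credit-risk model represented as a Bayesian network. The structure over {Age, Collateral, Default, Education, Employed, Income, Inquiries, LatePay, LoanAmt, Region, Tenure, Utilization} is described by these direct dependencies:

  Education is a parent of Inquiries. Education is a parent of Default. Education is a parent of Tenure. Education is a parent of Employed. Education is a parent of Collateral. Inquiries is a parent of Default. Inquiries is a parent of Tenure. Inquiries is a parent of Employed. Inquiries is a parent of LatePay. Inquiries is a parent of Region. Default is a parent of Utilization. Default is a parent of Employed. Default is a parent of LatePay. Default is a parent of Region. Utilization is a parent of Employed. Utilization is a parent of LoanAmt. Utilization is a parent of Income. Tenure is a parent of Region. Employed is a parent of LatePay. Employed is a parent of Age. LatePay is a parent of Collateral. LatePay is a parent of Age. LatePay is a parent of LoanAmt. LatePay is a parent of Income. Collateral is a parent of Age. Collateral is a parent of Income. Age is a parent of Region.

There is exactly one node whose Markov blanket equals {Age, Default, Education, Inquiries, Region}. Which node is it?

The target node must have every member of {Age, Default, Education, Inquiries, Region} as a parent, child, or co-parent, and no others.
Parents of Tenure: Education, Inquiries; children: Region; co-parents: Age, Default, Inquiries.
These exactly cover the given set, so the node is Tenure.

Tenure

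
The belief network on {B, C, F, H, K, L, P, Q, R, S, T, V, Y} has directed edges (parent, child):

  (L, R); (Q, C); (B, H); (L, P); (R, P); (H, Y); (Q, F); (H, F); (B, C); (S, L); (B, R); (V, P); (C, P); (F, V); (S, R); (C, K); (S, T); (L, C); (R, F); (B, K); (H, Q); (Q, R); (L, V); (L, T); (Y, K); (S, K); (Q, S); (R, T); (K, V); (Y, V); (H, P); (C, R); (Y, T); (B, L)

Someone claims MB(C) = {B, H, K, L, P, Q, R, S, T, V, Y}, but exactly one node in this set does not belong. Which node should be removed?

Recall MB(v) = parents ∪ children ∪ spouses, where spouses are the other parents of v's children.
C has children K, P, R.
Parents of C: B, L, Q.
Other parents of C's children:
  R: B, L, Q, S
  K: B, S, Y
  P: H, L, R, V
MB(C) = {B, H, K, L, P, Q, R, S, V, Y}.
T is neither a parent, child, nor co-parent of C, so it does not belong.

T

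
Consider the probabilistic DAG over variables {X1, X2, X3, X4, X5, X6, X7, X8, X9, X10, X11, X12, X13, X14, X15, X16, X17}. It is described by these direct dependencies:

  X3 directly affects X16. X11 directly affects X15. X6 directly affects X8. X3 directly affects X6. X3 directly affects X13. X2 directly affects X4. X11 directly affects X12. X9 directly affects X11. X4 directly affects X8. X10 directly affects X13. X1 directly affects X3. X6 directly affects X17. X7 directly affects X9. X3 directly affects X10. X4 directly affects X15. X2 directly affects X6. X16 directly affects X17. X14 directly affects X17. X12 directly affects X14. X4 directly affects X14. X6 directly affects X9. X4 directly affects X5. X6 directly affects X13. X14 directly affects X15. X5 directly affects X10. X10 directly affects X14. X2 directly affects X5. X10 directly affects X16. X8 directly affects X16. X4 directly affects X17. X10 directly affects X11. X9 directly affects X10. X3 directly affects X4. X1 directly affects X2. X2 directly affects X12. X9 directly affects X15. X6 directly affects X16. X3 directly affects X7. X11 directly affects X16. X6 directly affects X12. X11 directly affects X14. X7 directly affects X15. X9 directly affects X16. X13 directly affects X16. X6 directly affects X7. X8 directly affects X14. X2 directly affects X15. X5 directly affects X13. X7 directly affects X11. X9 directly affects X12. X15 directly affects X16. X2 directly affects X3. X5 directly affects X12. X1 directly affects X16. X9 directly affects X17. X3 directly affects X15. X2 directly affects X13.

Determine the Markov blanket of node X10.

Parents of X10: X3, X5, X9.
Ch(X10) = {X11, X13, X14, X16}.
Parents of each child, excluding X10:
  X11: X7, X9
  X13: X2, X3, X5, X6
  X14: X4, X8, X11, X12
  X16: X1, X3, X6, X8, X9, X11, X13, X15
Union: {X3, X5, X9} ∪ {X11, X13, X14, X16} ∪ {X1, X2, X3, X4, X5, X6, X7, X8, X9, X11, X12, X13, X15} = {X1, X2, X3, X4, X5, X6, X7, X8, X9, X11, X12, X13, X14, X15, X16}.

{X1, X2, X3, X4, X5, X6, X7, X8, X9, X11, X12, X13, X14, X15, X16}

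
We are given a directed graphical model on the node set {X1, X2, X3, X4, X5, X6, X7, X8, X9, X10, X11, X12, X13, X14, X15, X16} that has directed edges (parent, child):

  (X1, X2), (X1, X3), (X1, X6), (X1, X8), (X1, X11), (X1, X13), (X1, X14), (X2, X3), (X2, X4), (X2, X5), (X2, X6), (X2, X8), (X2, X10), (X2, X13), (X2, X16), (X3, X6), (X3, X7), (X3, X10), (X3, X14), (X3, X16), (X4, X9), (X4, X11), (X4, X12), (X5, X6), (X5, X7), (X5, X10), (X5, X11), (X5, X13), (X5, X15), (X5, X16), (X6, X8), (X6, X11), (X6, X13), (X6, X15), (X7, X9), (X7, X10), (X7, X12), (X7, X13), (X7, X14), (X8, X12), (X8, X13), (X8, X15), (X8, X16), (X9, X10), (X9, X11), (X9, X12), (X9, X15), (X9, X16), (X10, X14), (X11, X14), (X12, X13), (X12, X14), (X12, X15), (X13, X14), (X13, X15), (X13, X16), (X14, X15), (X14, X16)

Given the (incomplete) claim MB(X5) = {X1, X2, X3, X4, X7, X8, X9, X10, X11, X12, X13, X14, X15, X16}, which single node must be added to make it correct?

X6

X5 has children X6, X7, X10, X11, X13, X15, X16.
X5's parents: X2.
For each child, the remaining parents (spouses of X5):
  X6 also has parents X1, X2, X3.
  X7's other parent is X3.
  X10 also has parents X2, X3, X7, X9.
  X11 also has parents X1, X4, X6, X9.
  X13 also has parents X1, X2, X6, X7, X8, X12.
  X15 also has parents X6, X8, X9, X12, X13, X14.
  parents(X16) \ {X5} = {X2, X3, X8, X9, X13, X14}.
MB(X5) = {X1, X2, X3, X4, X6, X7, X8, X9, X10, X11, X12, X13, X14, X15, X16}.
Comparing with the claimed set, X6 is missing.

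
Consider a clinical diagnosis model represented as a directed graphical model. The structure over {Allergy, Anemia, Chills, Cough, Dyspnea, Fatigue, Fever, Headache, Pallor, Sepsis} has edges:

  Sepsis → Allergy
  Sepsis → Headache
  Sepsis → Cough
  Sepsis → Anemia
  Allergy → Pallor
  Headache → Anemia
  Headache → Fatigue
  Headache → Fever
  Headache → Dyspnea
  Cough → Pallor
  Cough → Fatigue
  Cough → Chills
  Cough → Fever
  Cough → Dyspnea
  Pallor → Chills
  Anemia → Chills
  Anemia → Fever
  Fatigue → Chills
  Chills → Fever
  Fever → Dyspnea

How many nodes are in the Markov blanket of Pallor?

5

A node's Markov blanket = Pa ∪ Ch ∪ (parents of Ch other than the node itself).
Pa(Pallor) = {Allergy, Cough}.
Pallor has child Chills.
Other parents of Pallor's children:
  parents(Chills) \ {Pallor} = {Anemia, Cough, Fatigue}.
MB(Pallor) = {Allergy, Anemia, Chills, Cough, Fatigue}, which has 5 nodes.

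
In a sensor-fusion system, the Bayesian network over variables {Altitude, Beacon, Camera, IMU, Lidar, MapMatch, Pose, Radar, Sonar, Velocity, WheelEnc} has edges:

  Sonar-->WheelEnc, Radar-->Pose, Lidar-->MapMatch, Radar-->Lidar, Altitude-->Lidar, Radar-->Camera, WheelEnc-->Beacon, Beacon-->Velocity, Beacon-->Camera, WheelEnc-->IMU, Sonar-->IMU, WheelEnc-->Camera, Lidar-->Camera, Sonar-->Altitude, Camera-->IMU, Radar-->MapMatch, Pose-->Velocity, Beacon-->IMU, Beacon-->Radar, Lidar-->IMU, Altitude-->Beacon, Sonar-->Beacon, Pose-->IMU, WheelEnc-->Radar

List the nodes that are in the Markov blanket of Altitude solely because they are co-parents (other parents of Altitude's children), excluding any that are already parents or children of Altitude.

{Radar, WheelEnc}

Children of Altitude: Beacon, Lidar.
  Beacon's other parents are Sonar, WheelEnc.
  parents(Lidar) \ {Altitude} = {Radar}.
Excluding nodes already adjacent to Altitude (Beacon, Lidar, Sonar), the co-parent-only contribution is {Radar, WheelEnc}.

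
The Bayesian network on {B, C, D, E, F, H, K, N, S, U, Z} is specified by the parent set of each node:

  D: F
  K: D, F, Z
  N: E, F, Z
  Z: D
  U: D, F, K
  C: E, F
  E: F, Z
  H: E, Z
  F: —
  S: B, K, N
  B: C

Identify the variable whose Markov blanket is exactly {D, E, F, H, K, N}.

Z

The target node must have every member of {D, E, F, H, K, N} as a parent, child, or co-parent, and no others.
Parents of Z: D; children: E, H, K, N; co-parents: D, E, F.
These exactly cover the given set, so the node is Z.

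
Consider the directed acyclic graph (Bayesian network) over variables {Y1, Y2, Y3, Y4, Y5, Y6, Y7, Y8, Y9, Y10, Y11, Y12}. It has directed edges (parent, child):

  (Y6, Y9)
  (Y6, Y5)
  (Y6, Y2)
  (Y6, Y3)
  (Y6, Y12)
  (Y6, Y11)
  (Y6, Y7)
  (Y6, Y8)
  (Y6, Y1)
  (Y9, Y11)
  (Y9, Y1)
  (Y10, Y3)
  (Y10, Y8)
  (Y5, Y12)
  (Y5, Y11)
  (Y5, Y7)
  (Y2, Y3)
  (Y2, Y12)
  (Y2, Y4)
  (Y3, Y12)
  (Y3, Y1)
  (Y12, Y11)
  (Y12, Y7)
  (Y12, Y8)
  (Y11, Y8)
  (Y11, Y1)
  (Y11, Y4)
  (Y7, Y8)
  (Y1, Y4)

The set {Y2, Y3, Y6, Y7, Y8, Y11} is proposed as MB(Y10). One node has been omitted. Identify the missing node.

Y12

Recall MB(v) = parents ∪ children ∪ spouses, where spouses are the other parents of v's children.
Y10 has children Y3, Y8.
Y10's parents: none.
Parents of each child, excluding Y10:
  Y3 also has parents Y2, Y6.
  parents(Y8) \ {Y10} = {Y6, Y7, Y11, Y12}.
MB(Y10) = {Y2, Y3, Y6, Y7, Y8, Y11, Y12}.
Comparing with the claimed set, Y12 is missing.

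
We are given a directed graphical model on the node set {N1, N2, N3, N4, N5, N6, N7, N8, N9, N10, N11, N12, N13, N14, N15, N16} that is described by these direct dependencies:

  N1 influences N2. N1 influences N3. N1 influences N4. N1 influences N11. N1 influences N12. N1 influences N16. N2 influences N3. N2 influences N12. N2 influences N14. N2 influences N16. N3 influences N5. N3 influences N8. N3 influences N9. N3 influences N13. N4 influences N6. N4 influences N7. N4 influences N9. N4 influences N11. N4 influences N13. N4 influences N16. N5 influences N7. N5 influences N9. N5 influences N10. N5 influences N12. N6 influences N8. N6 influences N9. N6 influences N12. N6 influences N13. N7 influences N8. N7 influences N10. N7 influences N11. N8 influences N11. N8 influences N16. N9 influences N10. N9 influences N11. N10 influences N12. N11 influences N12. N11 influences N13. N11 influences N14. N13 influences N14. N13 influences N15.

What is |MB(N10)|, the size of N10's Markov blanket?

8

Recall MB(v) = parents ∪ children ∪ spouses, where spouses are the other parents of v's children.
Pa(N10) = {N5, N7, N9}.
N10 has child N12.
For each child, the remaining parents (spouses of N10):
  N12: N1, N2, N5, N6, N11
MB(N10) = {N1, N2, N5, N6, N7, N9, N11, N12}, which has 8 nodes.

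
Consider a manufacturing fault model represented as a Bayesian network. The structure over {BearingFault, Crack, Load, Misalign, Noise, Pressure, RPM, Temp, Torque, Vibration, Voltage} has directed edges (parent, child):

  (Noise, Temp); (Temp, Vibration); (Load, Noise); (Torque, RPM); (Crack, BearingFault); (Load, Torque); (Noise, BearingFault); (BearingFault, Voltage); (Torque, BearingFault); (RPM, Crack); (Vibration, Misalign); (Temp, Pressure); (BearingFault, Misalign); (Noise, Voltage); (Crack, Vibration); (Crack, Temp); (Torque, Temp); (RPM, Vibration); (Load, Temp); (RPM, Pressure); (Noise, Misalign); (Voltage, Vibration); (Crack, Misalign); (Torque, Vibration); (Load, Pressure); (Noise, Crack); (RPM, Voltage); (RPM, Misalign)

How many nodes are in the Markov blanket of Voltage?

7

Voltage has parents BearingFault, Noise, RPM.
Children of Voltage: Vibration.
Parents of each child, excluding Voltage:
  parents(Vibration) \ {Voltage} = {Crack, RPM, Temp, Torque}.
MB(Voltage) = {BearingFault, Crack, Noise, RPM, Temp, Torque, Vibration}, which has 7 nodes.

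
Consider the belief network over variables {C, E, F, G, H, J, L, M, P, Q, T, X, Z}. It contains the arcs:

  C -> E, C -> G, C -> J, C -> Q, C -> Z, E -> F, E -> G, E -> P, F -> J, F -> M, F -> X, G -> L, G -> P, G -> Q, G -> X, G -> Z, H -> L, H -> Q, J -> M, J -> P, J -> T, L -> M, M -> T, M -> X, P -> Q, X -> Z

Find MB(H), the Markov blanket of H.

Recall MB(v) = parents ∪ children ∪ spouses, where spouses are the other parents of v's children.
H has no parents.
H has children L, Q.
Co-parents of H (other parents of its children):
  L's other parent is G.
  parents(Q) \ {H} = {C, G, P}.
Taking the union gives {C, G, L, P, Q}.

{C, G, L, P, Q}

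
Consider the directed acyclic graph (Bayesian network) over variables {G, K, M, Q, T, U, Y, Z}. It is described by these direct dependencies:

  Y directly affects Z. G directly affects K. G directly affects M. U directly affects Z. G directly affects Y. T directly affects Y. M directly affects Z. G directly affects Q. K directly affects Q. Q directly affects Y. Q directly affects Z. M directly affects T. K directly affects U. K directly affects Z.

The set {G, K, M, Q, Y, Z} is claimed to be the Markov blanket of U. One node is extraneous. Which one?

The Markov blanket of a node is its parents, its children, and the other parents of its children.
Ch(U) = {Z}.
U has parent K.
Other parents of U's children:
  Z's other parents are K, M, Q, Y.
MB(U) = {K, M, Q, Y, Z}.
G is neither a parent, child, nor co-parent of U, so it does not belong.

G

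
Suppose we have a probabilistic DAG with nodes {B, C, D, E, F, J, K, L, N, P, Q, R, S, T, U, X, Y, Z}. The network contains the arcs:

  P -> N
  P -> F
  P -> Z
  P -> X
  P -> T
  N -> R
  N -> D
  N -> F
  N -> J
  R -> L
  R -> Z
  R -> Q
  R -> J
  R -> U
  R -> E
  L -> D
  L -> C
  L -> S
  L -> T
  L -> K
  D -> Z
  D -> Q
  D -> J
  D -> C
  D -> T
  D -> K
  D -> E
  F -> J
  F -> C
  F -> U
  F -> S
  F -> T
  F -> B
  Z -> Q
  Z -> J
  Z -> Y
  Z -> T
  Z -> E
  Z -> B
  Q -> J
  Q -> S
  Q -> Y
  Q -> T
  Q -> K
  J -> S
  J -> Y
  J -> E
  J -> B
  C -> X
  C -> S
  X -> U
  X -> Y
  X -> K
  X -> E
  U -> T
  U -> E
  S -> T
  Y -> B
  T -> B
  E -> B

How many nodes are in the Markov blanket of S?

10

Children of S: T.
Parents of S: C, F, J, L, Q.
Parents of each child, excluding S:
  T's other parents are D, F, L, P, Q, U, Z.
MB(S) = {C, D, F, J, L, P, Q, T, U, Z}, which has 10 nodes.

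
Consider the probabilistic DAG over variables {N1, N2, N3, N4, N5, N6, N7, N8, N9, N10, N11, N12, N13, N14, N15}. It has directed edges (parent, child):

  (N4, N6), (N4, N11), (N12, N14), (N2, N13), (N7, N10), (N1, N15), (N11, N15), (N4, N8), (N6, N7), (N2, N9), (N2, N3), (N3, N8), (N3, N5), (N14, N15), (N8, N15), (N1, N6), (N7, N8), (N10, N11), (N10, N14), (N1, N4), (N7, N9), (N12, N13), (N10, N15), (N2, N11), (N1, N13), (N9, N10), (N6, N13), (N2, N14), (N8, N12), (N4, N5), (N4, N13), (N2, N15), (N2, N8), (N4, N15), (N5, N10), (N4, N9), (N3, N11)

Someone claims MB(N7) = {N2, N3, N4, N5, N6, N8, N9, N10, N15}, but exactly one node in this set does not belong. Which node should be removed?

N15

N7 has children N8, N9, N10.
N7 has parent N6.
Other parents of N7's children:
  N8's other parents are N2, N3, N4.
  N9's other parents are N2, N4.
  N10's other parents are N5, N9.
MB(N7) = {N2, N3, N4, N5, N6, N8, N9, N10}.
N15 is neither a parent, child, nor co-parent of N7, so it does not belong.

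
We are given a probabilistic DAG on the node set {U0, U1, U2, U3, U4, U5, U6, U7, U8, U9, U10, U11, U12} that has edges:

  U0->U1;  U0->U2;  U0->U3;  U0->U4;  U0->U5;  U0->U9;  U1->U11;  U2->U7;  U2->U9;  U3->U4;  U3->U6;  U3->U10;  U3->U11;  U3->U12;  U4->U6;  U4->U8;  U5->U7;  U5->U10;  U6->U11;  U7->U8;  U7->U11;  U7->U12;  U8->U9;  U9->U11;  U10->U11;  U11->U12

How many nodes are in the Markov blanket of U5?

5

Recall MB(v) = parents ∪ children ∪ spouses, where spouses are the other parents of v's children.
Ch(U5) = {U7, U10}.
U5's parents: U0.
Co-parents of U5 (other parents of its children):
  parents(U7) \ {U5} = {U2}.
  U10's other parent is U3.
MB(U5) = {U0, U2, U3, U7, U10}, which has 5 nodes.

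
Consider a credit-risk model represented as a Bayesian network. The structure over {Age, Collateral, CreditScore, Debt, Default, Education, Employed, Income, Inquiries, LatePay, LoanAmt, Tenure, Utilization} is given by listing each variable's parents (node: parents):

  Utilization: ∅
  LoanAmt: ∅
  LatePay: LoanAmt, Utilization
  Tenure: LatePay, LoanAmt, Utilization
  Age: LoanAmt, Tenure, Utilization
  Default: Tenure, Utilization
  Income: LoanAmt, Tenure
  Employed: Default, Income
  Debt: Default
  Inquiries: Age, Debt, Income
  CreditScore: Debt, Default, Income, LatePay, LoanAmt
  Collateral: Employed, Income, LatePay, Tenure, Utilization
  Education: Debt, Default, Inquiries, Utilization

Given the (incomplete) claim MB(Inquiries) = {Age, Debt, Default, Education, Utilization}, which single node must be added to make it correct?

A node's Markov blanket = Pa ∪ Ch ∪ (parents of Ch other than the node itself).
Inquiries has child Education.
Parents of Inquiries: Age, Debt, Income.
Other parents of Inquiries's children:
  Education: Debt, Default, Utilization
MB(Inquiries) = {Age, Debt, Default, Education, Income, Utilization}.
Comparing with the claimed set, Income is missing.

Income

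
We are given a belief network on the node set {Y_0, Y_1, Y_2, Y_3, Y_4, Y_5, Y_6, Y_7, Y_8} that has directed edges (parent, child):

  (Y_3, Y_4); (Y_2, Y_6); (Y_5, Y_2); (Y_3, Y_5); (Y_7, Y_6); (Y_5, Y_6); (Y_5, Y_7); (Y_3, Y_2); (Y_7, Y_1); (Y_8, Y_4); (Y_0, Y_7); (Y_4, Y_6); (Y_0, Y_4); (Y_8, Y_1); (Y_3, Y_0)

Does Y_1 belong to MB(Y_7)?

Yes

Y_1 is a child of Y_7.
So Y_1 ∈ MB(Y_7).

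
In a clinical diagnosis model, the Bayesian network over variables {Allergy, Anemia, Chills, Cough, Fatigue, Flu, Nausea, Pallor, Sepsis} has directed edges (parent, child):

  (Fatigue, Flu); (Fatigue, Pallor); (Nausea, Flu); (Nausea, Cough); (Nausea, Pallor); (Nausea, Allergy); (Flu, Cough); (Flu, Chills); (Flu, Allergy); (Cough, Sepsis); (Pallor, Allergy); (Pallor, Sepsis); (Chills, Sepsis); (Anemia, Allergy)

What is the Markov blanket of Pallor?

{Allergy, Anemia, Chills, Cough, Fatigue, Flu, Nausea, Sepsis}

Pallor's children: Allergy, Sepsis.
Pallor has parents Fatigue, Nausea.
Other parents of Pallor's children:
  Allergy also has parents Anemia, Flu, Nausea.
  parents(Sepsis) \ {Pallor} = {Chills, Cough}.
MB(Pallor) = {Allergy, Anemia, Chills, Cough, Fatigue, Flu, Nausea, Sepsis}.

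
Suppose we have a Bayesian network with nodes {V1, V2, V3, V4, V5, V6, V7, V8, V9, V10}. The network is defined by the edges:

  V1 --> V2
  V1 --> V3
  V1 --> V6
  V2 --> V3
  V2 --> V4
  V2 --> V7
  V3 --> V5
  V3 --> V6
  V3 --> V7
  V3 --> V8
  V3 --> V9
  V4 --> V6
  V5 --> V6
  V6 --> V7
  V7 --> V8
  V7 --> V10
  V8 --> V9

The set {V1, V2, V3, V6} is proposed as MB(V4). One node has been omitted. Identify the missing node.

V5

V4 has parent V2.
Ch(V4) = {V6}.
Parents of each child, excluding V4:
  V6: V1, V3, V5
MB(V4) = {V1, V2, V3, V5, V6}.
Comparing with the claimed set, V5 is missing.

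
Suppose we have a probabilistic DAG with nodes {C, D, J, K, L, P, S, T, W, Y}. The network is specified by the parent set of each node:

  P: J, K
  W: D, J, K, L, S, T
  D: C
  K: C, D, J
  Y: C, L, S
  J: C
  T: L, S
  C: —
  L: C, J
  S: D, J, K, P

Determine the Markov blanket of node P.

Pa(P) = {J, K}.
Children of P: S.
For each child, the remaining parents (spouses of P):
  parents(S) \ {P} = {D, J, K}.
Taking the union gives {D, J, K, S}.

{D, J, K, S}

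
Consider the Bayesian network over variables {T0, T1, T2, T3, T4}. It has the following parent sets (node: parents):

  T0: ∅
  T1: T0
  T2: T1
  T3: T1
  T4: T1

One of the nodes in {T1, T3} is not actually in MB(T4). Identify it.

T3

A node's Markov blanket = Pa ∪ Ch ∪ (parents of Ch other than the node itself).
Parents of T4: T1.
T4 has no children.
T4 has no children, so there are no co-parents.
MB(T4) = {T1}.
T3 is neither a parent, child, nor co-parent of T4, so it does not belong.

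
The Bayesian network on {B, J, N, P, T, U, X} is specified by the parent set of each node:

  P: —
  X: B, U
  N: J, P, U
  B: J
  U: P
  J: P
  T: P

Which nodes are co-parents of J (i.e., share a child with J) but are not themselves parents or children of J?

Children of J: B, N.
  B: no additional parents.
  parents(N) \ {J} = {P, U}.
Excluding nodes already adjacent to J (B, N, P), the co-parent-only contribution is {U}.

{U}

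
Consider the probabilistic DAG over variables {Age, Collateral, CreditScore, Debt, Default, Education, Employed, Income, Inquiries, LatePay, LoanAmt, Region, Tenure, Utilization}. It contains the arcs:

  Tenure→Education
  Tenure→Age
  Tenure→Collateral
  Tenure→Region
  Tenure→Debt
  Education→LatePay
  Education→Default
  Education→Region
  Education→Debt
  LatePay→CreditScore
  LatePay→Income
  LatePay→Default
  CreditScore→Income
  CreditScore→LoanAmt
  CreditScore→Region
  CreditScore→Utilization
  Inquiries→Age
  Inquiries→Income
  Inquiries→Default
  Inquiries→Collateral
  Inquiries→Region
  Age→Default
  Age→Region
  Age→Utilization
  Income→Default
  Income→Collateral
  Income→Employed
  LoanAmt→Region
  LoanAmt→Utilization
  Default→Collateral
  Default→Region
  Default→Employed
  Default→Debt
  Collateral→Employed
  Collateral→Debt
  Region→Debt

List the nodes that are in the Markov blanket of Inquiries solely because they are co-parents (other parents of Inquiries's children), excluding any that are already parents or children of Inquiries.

{CreditScore, Education, LatePay, LoanAmt, Tenure}

Children of Inquiries: Age, Collateral, Default, Income, Region.
  Age: Tenure
  Income: CreditScore, LatePay
  Default: Age, Education, Income, LatePay
  Collateral: Default, Income, Tenure
  Region: Age, CreditScore, Default, Education, LoanAmt, Tenure
Excluding nodes already adjacent to Inquiries (Age, Collateral, Default, Income, Region), the co-parent-only contribution is {CreditScore, Education, LatePay, LoanAmt, Tenure}.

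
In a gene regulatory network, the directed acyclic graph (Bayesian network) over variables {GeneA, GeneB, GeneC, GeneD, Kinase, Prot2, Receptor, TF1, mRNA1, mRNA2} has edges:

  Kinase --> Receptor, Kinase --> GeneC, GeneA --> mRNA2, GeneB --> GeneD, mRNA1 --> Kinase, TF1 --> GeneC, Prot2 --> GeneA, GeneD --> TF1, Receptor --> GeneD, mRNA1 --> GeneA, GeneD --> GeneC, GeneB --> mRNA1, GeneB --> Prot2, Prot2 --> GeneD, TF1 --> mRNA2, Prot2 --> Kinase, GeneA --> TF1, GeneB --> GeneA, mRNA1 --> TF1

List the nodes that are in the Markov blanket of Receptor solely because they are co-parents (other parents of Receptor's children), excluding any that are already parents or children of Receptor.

Children of Receptor: GeneD.
  parents(GeneD) \ {Receptor} = {GeneB, Prot2}.
Excluding nodes already adjacent to Receptor (GeneD, Kinase), the co-parent-only contribution is {GeneB, Prot2}.

{GeneB, Prot2}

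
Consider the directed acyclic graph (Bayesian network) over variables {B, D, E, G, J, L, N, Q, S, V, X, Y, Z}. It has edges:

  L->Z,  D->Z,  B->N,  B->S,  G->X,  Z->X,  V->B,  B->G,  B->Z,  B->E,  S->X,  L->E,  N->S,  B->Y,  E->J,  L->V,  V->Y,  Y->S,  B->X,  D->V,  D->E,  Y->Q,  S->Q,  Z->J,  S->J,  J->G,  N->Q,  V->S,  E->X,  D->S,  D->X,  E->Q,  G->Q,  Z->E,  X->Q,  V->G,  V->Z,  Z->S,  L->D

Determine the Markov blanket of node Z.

{B, D, E, G, J, L, N, S, V, X, Y}

Recall MB(v) = parents ∪ children ∪ spouses, where spouses are the other parents of v's children.
Parents of Z: B, D, L, V.
Z's children: E, J, S, X.
Other parents of Z's children:
  E's other parents are B, D, L.
  S's other parents are B, D, N, V, Y.
  J's other parents are E, S.
  X's other parents are B, D, E, G, S.
Union: {B, D, L, V} ∪ {E, J, S, X} ∪ {B, D, E, G, L, N, S, V, Y} = {B, D, E, G, J, L, N, S, V, X, Y}.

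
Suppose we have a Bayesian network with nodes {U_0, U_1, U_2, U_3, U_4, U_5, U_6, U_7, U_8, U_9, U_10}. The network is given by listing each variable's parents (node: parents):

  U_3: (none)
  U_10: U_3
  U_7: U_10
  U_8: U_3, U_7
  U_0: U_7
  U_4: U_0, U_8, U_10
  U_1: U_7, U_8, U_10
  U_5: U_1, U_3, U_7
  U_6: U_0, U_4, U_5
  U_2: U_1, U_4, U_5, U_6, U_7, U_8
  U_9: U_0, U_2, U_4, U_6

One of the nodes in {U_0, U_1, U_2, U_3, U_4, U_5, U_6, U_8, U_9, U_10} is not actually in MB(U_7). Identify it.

U_9

By definition, MB(U_7) is built from U_7's parents, U_7's children, and the co-parents of U_7.
U_7's parents: U_10.
U_7 has children U_0, U_1, U_2, U_5, U_8.
For each child, the remaining parents (spouses of U_7):
  parents(U_8) \ {U_7} = {U_3}.
  U_0: no additional parents.
  parents(U_1) \ {U_7} = {U_8, U_10}.
  U_5 also has parents U_1, U_3.
  U_2 also has parents U_1, U_4, U_5, U_6, U_8.
MB(U_7) = {U_0, U_1, U_2, U_3, U_4, U_5, U_6, U_8, U_10}.
U_9 is neither a parent, child, nor co-parent of U_7, so it does not belong.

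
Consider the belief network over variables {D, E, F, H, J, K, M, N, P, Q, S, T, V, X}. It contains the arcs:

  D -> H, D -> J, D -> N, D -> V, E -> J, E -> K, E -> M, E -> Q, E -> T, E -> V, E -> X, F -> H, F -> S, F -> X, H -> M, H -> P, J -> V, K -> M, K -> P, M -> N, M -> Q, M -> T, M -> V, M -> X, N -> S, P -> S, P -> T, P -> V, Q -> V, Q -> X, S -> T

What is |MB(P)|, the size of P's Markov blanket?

P's parents: H, K.
P has children S, T, V.
Parents of each child, excluding P:
  S: F, N
  T: E, M, S
  V: D, E, J, M, Q
MB(P) = {D, E, F, H, J, K, M, N, Q, S, T, V}, which has 12 nodes.

12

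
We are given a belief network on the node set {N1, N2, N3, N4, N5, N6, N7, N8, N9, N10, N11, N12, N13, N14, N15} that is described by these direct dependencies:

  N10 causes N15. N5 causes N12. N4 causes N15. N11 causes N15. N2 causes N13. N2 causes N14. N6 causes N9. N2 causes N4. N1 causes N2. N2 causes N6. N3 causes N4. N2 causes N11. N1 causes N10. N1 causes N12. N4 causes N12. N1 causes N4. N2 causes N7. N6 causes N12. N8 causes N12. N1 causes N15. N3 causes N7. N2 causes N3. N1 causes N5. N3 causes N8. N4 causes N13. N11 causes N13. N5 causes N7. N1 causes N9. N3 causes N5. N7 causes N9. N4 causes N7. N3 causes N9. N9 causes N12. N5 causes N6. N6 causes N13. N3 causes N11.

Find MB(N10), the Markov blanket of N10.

{N1, N4, N11, N15}

Parents of N10: N1.
Ch(N10) = {N15}.
Parents of each child, excluding N10:
  N15 also has parents N1, N4, N11.
So the Markov blanket of N10 is {N1, N4, N11, N15}.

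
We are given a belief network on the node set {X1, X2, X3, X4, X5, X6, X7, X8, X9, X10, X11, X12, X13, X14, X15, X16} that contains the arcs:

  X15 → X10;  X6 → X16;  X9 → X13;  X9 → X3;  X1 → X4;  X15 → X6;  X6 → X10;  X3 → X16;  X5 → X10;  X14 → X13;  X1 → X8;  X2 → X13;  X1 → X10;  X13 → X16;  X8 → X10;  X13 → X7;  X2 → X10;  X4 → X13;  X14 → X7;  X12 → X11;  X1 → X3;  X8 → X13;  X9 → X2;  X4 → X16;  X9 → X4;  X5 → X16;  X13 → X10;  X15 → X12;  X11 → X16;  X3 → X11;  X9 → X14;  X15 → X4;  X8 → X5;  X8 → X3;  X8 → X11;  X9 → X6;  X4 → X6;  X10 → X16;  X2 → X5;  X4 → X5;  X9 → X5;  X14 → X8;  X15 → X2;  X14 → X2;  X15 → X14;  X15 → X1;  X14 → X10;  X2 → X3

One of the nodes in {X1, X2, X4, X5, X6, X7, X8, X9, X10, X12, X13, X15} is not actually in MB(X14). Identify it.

X14's parents: X9, X15.
X14 has children X2, X7, X8, X10, X13.
Co-parents of X14 (other parents of its children):
  X8: X1
  X2: X9, X15
  X13: X2, X4, X8, X9
  X7: X13
  X10: X1, X2, X5, X6, X8, X13, X15
MB(X14) = {X1, X2, X4, X5, X6, X7, X8, X9, X10, X13, X15}.
X12 is neither a parent, child, nor co-parent of X14, so it does not belong.

X12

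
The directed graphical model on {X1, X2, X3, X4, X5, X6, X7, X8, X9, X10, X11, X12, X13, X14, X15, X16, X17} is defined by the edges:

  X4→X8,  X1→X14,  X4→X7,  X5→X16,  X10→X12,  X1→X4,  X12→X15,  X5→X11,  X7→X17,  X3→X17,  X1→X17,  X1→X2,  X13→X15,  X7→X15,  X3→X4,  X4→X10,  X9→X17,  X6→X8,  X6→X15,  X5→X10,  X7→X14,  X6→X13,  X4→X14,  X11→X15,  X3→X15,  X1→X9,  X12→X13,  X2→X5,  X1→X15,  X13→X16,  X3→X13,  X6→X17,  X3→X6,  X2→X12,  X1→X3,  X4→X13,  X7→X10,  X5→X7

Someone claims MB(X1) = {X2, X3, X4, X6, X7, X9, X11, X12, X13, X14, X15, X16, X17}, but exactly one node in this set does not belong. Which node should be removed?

X16

A node's Markov blanket = Pa ∪ Ch ∪ (parents of Ch other than the node itself).
Pa(X1) = {}.
Ch(X1) = {X2, X3, X4, X9, X14, X15, X17}.
Parents of each child, excluding X1:
  X2 has no other parent.
  X3: no additional parents.
  X4 also has parent X3.
  X9 has no other parent.
  parents(X14) \ {X1} = {X4, X7}.
  X15's other parents are X3, X6, X7, X11, X12, X13.
  parents(X17) \ {X1} = {X3, X6, X7, X9}.
MB(X1) = {X2, X3, X4, X6, X7, X9, X11, X12, X13, X14, X15, X17}.
X16 is neither a parent, child, nor co-parent of X1, so it does not belong.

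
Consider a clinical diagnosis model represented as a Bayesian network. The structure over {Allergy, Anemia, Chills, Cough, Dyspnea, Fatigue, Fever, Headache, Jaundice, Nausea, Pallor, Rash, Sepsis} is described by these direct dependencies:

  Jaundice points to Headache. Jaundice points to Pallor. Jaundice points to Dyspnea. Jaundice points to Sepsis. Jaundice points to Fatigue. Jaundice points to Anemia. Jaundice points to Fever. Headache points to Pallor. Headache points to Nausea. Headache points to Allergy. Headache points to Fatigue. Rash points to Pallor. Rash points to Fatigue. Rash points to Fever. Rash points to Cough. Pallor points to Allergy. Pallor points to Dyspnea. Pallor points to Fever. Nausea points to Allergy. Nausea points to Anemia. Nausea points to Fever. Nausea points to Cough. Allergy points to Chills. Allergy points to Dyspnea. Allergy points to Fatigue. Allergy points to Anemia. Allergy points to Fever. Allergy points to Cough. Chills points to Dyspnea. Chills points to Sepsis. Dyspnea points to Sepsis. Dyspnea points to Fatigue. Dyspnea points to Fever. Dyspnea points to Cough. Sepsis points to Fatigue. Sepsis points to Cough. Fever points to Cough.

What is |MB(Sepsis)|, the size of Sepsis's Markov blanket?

Ch(Sepsis) = {Cough, Fatigue}.
Pa(Sepsis) = {Chills, Dyspnea, Jaundice}.
Parents of each child, excluding Sepsis:
  Fatigue's other parents are Allergy, Dyspnea, Headache, Jaundice, Rash.
  parents(Cough) \ {Sepsis} = {Allergy, Dyspnea, Fever, Nausea, Rash}.
MB(Sepsis) = {Allergy, Chills, Cough, Dyspnea, Fatigue, Fever, Headache, Jaundice, Nausea, Rash}, which has 10 nodes.

10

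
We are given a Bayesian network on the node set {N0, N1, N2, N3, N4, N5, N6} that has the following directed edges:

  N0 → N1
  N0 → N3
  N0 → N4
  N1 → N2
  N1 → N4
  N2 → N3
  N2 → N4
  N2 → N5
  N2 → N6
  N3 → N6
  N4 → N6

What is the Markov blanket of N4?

{N0, N1, N2, N3, N6}

By definition, MB(N4) is built from N4's parents, N4's children, and the co-parents of N4.
Pa(N4) = {N0, N1, N2}.
N4 has child N6.
Parents of each child, excluding N4:
  N6: N2, N3
So the Markov blanket of N4 is {N0, N1, N2, N3, N6}.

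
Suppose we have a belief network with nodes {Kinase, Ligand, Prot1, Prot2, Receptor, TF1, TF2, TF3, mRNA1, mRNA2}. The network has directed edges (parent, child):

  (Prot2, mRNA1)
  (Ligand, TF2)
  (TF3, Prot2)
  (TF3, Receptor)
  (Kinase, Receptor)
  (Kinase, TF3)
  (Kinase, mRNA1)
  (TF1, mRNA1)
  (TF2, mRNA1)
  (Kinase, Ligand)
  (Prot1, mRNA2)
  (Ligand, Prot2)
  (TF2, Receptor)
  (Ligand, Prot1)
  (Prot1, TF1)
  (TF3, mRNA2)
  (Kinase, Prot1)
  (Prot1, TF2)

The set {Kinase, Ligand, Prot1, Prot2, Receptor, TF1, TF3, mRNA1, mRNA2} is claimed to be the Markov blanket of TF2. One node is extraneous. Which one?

The Markov blanket of a node is its parents, its children, and the other parents of its children.
Parents of TF2: Ligand, Prot1.
TF2's children: Receptor, mRNA1.
Parents of each child, excluding TF2:
  Receptor's other parents are Kinase, TF3.
  mRNA1 also has parents Kinase, Prot2, TF1.
MB(TF2) = {Kinase, Ligand, Prot1, Prot2, Receptor, TF1, TF3, mRNA1}.
mRNA2 is neither a parent, child, nor co-parent of TF2, so it does not belong.

mRNA2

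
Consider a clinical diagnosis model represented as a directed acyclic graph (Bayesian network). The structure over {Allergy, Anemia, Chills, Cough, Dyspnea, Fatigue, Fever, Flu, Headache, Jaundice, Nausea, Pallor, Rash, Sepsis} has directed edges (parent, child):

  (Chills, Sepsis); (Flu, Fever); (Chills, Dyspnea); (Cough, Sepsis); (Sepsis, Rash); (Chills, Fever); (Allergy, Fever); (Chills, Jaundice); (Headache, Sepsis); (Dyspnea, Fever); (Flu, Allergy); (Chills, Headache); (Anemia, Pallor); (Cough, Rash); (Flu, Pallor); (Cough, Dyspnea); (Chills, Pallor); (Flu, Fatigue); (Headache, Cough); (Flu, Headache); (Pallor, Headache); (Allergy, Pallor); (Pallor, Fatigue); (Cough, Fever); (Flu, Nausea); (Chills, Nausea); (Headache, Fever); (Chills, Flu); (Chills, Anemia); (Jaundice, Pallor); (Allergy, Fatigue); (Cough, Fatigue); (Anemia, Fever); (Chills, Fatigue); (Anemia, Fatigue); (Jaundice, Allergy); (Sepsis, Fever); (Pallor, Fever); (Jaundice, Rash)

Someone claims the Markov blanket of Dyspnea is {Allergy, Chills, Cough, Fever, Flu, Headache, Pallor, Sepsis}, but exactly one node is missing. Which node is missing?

By definition, MB(Dyspnea) is built from Dyspnea's parents, Dyspnea's children, and the co-parents of Dyspnea.
Parents of Dyspnea: Chills, Cough.
Dyspnea has child Fever.
For each child, the remaining parents (spouses of Dyspnea):
  Fever: Allergy, Anemia, Chills, Cough, Flu, Headache, Pallor, Sepsis
MB(Dyspnea) = {Allergy, Anemia, Chills, Cough, Fever, Flu, Headache, Pallor, Sepsis}.
Comparing with the claimed set, Anemia is missing.

Anemia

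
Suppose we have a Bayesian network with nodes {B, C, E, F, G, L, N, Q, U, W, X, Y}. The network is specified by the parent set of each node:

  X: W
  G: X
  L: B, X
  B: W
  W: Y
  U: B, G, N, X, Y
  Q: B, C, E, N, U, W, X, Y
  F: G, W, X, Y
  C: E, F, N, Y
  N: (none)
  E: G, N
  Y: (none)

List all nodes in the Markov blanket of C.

{B, E, F, N, Q, U, W, X, Y}

The Markov blanket of a node is its parents, its children, and the other parents of its children.
Parents of C: E, F, N, Y.
Children of C: Q.
For each child, the remaining parents (spouses of C):
  Q: B, E, N, U, W, X, Y
Union: {E, F, N, Y} ∪ {Q} ∪ {B, E, N, U, W, X, Y} = {B, E, F, N, Q, U, W, X, Y}.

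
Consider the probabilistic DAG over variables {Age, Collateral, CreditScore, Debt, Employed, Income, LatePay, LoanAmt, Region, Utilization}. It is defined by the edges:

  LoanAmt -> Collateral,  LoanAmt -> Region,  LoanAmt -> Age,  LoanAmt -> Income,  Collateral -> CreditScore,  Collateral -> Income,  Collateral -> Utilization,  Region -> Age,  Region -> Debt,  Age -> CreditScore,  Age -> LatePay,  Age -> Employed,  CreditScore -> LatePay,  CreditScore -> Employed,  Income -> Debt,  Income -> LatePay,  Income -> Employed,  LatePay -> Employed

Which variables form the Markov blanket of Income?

Income has parents Collateral, LoanAmt.
Income has children Debt, Employed, LatePay.
Co-parents of Income (other parents of its children):
  Debt also has parent Region.
  LatePay also has parents Age, CreditScore.
  Employed's other parents are Age, CreditScore, LatePay.
Union: {Collateral, LoanAmt} ∪ {Debt, Employed, LatePay} ∪ {Age, CreditScore, LatePay, Region} = {Age, Collateral, CreditScore, Debt, Employed, LatePay, LoanAmt, Region}.

{Age, Collateral, CreditScore, Debt, Employed, LatePay, LoanAmt, Region}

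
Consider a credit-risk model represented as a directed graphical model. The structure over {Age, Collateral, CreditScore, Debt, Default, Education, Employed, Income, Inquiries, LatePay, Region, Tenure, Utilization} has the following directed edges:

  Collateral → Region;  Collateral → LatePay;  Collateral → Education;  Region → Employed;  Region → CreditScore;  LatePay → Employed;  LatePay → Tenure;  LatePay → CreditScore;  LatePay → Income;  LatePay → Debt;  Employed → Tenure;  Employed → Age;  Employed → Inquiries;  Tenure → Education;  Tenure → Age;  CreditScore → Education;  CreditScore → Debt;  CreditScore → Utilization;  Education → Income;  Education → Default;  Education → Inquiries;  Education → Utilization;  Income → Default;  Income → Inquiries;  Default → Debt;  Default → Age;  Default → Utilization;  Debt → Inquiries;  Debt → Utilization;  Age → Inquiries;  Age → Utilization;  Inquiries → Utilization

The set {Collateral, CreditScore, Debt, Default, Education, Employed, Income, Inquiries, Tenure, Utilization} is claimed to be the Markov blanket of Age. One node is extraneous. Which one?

Children of Age: Inquiries, Utilization.
Age's parents: Default, Employed, Tenure.
Parents of each child, excluding Age:
  parents(Inquiries) \ {Age} = {Debt, Education, Employed, Income}.
  Utilization also has parents CreditScore, Debt, Default, Education, Inquiries.
MB(Age) = {CreditScore, Debt, Default, Education, Employed, Income, Inquiries, Tenure, Utilization}.
Collateral is neither a parent, child, nor co-parent of Age, so it does not belong.

Collateral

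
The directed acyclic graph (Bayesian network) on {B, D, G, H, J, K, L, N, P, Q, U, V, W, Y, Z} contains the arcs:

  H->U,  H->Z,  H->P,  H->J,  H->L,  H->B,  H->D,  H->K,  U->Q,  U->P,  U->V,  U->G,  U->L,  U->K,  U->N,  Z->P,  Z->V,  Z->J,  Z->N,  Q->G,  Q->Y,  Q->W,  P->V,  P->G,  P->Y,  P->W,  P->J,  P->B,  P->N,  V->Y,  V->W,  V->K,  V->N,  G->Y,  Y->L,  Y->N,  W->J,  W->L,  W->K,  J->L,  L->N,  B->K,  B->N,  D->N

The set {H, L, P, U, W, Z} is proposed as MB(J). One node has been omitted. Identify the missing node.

Recall MB(v) = parents ∪ children ∪ spouses, where spouses are the other parents of v's children.
J's children: L.
J's parents: H, P, W, Z.
Other parents of J's children:
  parents(L) \ {J} = {H, U, W, Y}.
MB(J) = {H, L, P, U, W, Y, Z}.
Comparing with the claimed set, Y is missing.

Y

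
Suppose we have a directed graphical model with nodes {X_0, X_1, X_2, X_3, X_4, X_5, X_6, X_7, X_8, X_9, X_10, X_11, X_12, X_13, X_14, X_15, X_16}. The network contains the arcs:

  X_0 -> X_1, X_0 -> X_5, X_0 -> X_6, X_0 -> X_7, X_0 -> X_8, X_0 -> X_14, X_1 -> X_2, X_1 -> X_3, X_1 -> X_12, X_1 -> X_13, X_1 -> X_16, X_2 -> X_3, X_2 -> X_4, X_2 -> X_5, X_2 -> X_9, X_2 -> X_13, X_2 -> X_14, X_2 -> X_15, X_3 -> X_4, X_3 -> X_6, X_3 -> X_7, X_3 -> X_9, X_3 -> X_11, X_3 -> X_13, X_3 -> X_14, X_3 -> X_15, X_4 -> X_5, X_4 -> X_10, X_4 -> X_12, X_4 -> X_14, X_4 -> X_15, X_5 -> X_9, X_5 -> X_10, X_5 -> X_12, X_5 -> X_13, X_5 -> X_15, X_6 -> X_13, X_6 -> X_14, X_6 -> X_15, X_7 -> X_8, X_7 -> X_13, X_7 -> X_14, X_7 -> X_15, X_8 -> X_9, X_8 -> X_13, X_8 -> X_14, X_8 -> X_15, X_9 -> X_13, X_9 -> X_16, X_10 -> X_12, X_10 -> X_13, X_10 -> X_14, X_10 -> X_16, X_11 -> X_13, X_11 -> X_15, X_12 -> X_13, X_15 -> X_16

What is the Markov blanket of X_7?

Pa(X_7) = {X_0, X_3}.
Children of X_7: X_8, X_13, X_14, X_15.
For each child, the remaining parents (spouses of X_7):
  parents(X_8) \ {X_7} = {X_0}.
  parents(X_13) \ {X_7} = {X_1, X_2, X_3, X_5, X_6, X_8, X_9, X_10, X_11, X_12}.
  X_14 also has parents X_0, X_2, X_3, X_4, X_6, X_8, X_10.
  parents(X_15) \ {X_7} = {X_2, X_3, X_4, X_5, X_6, X_8, X_11}.
Union: {X_0, X_3} ∪ {X_8, X_13, X_14, X_15} ∪ {X_0, X_1, X_2, X_3, X_4, X_5, X_6, X_8, X_9, X_10, X_11, X_12} = {X_0, X_1, X_2, X_3, X_4, X_5, X_6, X_8, X_9, X_10, X_11, X_12, X_13, X_14, X_15}.

{X_0, X_1, X_2, X_3, X_4, X_5, X_6, X_8, X_9, X_10, X_11, X_12, X_13, X_14, X_15}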